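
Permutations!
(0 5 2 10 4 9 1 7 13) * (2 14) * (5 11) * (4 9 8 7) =[11, 4, 10, 3, 8, 14, 6, 13, 7, 1, 9, 5, 12, 0, 2] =(0 11 5 14 2 10 9 1 4 8 7 13)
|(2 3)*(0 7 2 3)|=|(0 7 2)|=3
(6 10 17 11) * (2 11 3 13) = (2 11 6 10 17 3 13) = [0, 1, 11, 13, 4, 5, 10, 7, 8, 9, 17, 6, 12, 2, 14, 15, 16, 3]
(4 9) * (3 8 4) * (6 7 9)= [0, 1, 2, 8, 6, 5, 7, 9, 4, 3]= (3 8 4 6 7 9)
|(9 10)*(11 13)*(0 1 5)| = 6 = |(0 1 5)(9 10)(11 13)|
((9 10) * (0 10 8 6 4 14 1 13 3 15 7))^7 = ((0 10 9 8 6 4 14 1 13 3 15 7))^7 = (0 1 9 3 6 7 14 10 13 8 15 4)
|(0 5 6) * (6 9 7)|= 5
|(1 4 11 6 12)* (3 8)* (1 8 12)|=|(1 4 11 6)(3 12 8)|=12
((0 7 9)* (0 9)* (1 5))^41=((9)(0 7)(1 5))^41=(9)(0 7)(1 5)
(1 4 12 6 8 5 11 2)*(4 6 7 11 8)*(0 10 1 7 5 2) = [10, 6, 7, 3, 12, 8, 4, 11, 2, 9, 1, 0, 5] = (0 10 1 6 4 12 5 8 2 7 11)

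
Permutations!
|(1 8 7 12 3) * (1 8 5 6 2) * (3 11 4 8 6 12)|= 10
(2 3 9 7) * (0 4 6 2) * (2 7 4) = (0 2 3 9 4 6 7) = [2, 1, 3, 9, 6, 5, 7, 0, 8, 4]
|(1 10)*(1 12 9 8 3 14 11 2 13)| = 10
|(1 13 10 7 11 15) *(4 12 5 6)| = |(1 13 10 7 11 15)(4 12 5 6)| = 12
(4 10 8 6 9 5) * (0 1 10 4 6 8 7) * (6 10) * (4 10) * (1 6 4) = (0 6 9 5 1 4 10 7) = [6, 4, 2, 3, 10, 1, 9, 0, 8, 5, 7]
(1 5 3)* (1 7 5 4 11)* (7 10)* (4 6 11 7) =(1 6 11)(3 10 4 7 5) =[0, 6, 2, 10, 7, 3, 11, 5, 8, 9, 4, 1]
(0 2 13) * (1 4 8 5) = (0 2 13)(1 4 8 5) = [2, 4, 13, 3, 8, 1, 6, 7, 5, 9, 10, 11, 12, 0]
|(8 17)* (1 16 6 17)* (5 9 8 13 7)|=9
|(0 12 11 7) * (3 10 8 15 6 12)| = |(0 3 10 8 15 6 12 11 7)| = 9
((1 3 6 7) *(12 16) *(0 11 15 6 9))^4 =(16)(0 7)(1 11)(3 15)(6 9)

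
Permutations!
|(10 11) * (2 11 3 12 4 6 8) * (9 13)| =8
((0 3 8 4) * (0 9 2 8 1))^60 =(9) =((0 3 1)(2 8 4 9))^60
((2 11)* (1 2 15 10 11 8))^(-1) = ((1 2 8)(10 11 15))^(-1) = (1 8 2)(10 15 11)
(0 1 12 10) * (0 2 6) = (0 1 12 10 2 6) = [1, 12, 6, 3, 4, 5, 0, 7, 8, 9, 2, 11, 10]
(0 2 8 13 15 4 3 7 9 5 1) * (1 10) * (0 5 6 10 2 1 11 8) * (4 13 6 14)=(0 1 5 2)(3 7 9 14 4)(6 10 11 8)(13 15)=[1, 5, 0, 7, 3, 2, 10, 9, 6, 14, 11, 8, 12, 15, 4, 13]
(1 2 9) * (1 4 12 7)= (1 2 9 4 12 7)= [0, 2, 9, 3, 12, 5, 6, 1, 8, 4, 10, 11, 7]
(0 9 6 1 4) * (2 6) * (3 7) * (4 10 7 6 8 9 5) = (0 5 4)(1 10 7 3 6)(2 8 9) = [5, 10, 8, 6, 0, 4, 1, 3, 9, 2, 7]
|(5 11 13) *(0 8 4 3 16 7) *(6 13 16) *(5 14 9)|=12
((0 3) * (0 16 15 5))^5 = ((0 3 16 15 5))^5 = (16)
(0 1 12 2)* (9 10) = (0 1 12 2)(9 10) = [1, 12, 0, 3, 4, 5, 6, 7, 8, 10, 9, 11, 2]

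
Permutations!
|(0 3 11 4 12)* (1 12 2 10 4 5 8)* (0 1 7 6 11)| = |(0 3)(1 12)(2 10 4)(5 8 7 6 11)| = 30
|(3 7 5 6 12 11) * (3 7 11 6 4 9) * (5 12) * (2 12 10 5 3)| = 10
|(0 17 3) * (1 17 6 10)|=|(0 6 10 1 17 3)|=6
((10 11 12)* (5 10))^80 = (12)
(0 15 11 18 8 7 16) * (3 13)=(0 15 11 18 8 7 16)(3 13)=[15, 1, 2, 13, 4, 5, 6, 16, 7, 9, 10, 18, 12, 3, 14, 11, 0, 17, 8]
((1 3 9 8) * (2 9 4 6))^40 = (1 9 6 3 8 2 4)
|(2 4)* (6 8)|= |(2 4)(6 8)|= 2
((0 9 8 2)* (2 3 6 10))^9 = (0 8 6 2 9 3 10)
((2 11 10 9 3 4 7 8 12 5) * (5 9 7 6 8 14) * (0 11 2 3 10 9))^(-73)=(0 12 8 6 4 3 5 14 7 10 9 11)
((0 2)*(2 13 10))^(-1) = (0 2 10 13)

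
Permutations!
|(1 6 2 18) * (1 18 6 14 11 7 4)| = |(18)(1 14 11 7 4)(2 6)| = 10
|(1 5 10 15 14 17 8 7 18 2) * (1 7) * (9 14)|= 24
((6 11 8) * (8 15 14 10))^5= (6 8 10 14 15 11)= ((6 11 15 14 10 8))^5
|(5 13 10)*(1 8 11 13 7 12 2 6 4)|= 11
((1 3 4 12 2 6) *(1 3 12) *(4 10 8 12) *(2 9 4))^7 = (1 9 8 3 2 4 12 10 6)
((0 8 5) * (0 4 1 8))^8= (8)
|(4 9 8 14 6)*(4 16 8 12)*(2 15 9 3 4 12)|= |(2 15 9)(3 4)(6 16 8 14)|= 12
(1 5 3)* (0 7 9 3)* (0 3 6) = [7, 5, 2, 1, 4, 3, 0, 9, 8, 6] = (0 7 9 6)(1 5 3)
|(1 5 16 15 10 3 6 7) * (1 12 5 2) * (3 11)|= |(1 2)(3 6 7 12 5 16 15 10 11)|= 18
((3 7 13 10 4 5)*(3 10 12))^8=(13)(4 10 5)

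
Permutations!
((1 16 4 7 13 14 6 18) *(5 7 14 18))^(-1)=(1 18 13 7 5 6 14 4 16)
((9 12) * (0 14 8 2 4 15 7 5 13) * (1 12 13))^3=((0 14 8 2 4 15 7 5 1 12 9 13))^3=(0 2 7 12)(1 13 8 15)(4 5 9 14)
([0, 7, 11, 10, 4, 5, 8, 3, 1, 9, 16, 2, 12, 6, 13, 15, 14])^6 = [0, 13, 2, 8, 4, 5, 16, 6, 14, 9, 1, 11, 12, 10, 3, 15, 7]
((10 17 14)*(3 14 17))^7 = ((17)(3 14 10))^7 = (17)(3 14 10)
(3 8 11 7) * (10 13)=[0, 1, 2, 8, 4, 5, 6, 3, 11, 9, 13, 7, 12, 10]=(3 8 11 7)(10 13)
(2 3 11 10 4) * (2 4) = (2 3 11 10) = [0, 1, 3, 11, 4, 5, 6, 7, 8, 9, 2, 10]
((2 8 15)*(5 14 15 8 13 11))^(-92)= (2 14 11)(5 13 15)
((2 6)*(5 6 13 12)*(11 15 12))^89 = (2 5 15 13 6 12 11)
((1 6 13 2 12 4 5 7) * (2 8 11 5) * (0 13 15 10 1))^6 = (1 15)(6 10)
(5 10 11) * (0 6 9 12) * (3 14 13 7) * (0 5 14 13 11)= [6, 1, 2, 13, 4, 10, 9, 3, 8, 12, 0, 14, 5, 7, 11]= (0 6 9 12 5 10)(3 13 7)(11 14)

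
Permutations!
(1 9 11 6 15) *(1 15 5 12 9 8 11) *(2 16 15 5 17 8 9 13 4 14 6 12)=(1 9)(2 16 15 5)(4 14 6 17 8 11 12 13)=[0, 9, 16, 3, 14, 2, 17, 7, 11, 1, 10, 12, 13, 4, 6, 5, 15, 8]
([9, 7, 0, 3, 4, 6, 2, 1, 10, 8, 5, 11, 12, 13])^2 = (13)(0 8 5 2 9 10 6)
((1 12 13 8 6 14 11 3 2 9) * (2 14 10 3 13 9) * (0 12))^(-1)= (0 1 9 12)(3 10 6 8 13 11 14)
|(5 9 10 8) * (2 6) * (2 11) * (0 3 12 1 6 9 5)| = 10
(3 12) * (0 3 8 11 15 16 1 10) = (0 3 12 8 11 15 16 1 10) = [3, 10, 2, 12, 4, 5, 6, 7, 11, 9, 0, 15, 8, 13, 14, 16, 1]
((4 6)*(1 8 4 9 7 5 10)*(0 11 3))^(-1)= (0 3 11)(1 10 5 7 9 6 4 8)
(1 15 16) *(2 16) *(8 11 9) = (1 15 2 16)(8 11 9) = [0, 15, 16, 3, 4, 5, 6, 7, 11, 8, 10, 9, 12, 13, 14, 2, 1]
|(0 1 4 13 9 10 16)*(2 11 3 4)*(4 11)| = 8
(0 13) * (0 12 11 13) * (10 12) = (10 12 11 13) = [0, 1, 2, 3, 4, 5, 6, 7, 8, 9, 12, 13, 11, 10]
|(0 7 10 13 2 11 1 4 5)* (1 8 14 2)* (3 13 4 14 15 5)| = |(0 7 10 4 3 13 1 14 2 11 8 15 5)| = 13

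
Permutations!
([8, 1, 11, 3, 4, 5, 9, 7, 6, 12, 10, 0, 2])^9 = (0 6 12 11 8 9 2)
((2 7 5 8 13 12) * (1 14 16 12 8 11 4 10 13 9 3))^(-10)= (1 2 4 9 16 5 13)(3 12 11 8 14 7 10)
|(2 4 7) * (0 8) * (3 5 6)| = |(0 8)(2 4 7)(3 5 6)| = 6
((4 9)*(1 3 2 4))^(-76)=(1 9 4 2 3)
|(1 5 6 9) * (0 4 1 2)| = |(0 4 1 5 6 9 2)| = 7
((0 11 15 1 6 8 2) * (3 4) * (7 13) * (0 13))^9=(15)(3 4)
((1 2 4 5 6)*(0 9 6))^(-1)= ((0 9 6 1 2 4 5))^(-1)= (0 5 4 2 1 6 9)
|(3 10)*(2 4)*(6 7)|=2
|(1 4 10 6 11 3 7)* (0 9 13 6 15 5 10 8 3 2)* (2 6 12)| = 30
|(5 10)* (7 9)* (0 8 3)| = 6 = |(0 8 3)(5 10)(7 9)|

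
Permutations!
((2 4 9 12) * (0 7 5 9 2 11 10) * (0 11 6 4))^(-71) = (0 7 5 9 12 6 4 2)(10 11)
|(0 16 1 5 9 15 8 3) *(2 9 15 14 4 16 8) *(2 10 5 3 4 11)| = |(0 8 4 16 1 3)(2 9 14 11)(5 15 10)| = 12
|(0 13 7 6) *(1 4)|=|(0 13 7 6)(1 4)|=4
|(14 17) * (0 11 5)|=6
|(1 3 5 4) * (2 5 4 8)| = 3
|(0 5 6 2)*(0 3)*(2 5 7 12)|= |(0 7 12 2 3)(5 6)|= 10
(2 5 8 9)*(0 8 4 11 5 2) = (0 8 9)(4 11 5) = [8, 1, 2, 3, 11, 4, 6, 7, 9, 0, 10, 5]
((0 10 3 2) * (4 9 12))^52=(4 9 12)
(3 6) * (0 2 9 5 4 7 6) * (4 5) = (0 2 9 4 7 6 3) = [2, 1, 9, 0, 7, 5, 3, 6, 8, 4]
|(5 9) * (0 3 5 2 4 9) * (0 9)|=|(0 3 5 9 2 4)|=6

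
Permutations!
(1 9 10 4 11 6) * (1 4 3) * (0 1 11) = [1, 9, 2, 11, 0, 5, 4, 7, 8, 10, 3, 6] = (0 1 9 10 3 11 6 4)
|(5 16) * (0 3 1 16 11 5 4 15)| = 6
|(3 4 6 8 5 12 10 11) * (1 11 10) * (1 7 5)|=6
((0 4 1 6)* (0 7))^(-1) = (0 7 6 1 4)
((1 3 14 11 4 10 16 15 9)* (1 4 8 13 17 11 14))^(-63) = ((1 3)(4 10 16 15 9)(8 13 17 11))^(-63) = (1 3)(4 16 9 10 15)(8 13 17 11)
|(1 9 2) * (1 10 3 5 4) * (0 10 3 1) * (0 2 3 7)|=9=|(0 10 1 9 3 5 4 2 7)|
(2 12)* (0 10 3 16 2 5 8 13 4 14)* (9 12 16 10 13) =(0 13 4 14)(2 16)(3 10)(5 8 9 12) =[13, 1, 16, 10, 14, 8, 6, 7, 9, 12, 3, 11, 5, 4, 0, 15, 2]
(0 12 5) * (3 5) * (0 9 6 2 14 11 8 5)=(0 12 3)(2 14 11 8 5 9 6)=[12, 1, 14, 0, 4, 9, 2, 7, 5, 6, 10, 8, 3, 13, 11]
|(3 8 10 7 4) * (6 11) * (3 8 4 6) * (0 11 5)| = 9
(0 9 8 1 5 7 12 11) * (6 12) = (0 9 8 1 5 7 6 12 11) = [9, 5, 2, 3, 4, 7, 12, 6, 1, 8, 10, 0, 11]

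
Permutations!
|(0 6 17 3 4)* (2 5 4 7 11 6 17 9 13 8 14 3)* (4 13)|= |(0 17 2 5 13 8 14 3 7 11 6 9 4)|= 13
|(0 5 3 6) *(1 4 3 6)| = |(0 5 6)(1 4 3)| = 3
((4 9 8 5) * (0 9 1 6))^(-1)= (0 6 1 4 5 8 9)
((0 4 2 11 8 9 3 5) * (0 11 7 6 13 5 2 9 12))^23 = (0 12 8 11 5 13 6 7 2 3 9 4)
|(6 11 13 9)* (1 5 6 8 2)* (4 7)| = |(1 5 6 11 13 9 8 2)(4 7)| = 8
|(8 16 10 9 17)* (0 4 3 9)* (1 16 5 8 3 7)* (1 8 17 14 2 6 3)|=|(0 4 7 8 5 17 1 16 10)(2 6 3 9 14)|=45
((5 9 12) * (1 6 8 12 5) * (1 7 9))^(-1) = (1 5 9 7 12 8 6)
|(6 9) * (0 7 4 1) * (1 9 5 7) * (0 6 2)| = |(0 1 6 5 7 4 9 2)| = 8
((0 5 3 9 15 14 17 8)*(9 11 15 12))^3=(0 11 17 5 15 8 3 14)(9 12)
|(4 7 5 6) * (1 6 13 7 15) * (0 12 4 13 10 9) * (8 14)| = 22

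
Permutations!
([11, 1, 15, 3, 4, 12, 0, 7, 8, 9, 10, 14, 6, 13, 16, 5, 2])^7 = (0 12 15 16 11 6 5 2 14)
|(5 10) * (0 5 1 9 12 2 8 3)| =|(0 5 10 1 9 12 2 8 3)| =9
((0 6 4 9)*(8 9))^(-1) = (0 9 8 4 6)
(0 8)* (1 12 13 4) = [8, 12, 2, 3, 1, 5, 6, 7, 0, 9, 10, 11, 13, 4] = (0 8)(1 12 13 4)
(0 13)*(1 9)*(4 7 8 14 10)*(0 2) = (0 13 2)(1 9)(4 7 8 14 10) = [13, 9, 0, 3, 7, 5, 6, 8, 14, 1, 4, 11, 12, 2, 10]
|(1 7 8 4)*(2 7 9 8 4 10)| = 7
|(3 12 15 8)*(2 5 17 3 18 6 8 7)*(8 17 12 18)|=|(2 5 12 15 7)(3 18 6 17)|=20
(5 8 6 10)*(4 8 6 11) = (4 8 11)(5 6 10) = [0, 1, 2, 3, 8, 6, 10, 7, 11, 9, 5, 4]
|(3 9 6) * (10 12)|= |(3 9 6)(10 12)|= 6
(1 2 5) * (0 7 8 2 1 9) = (0 7 8 2 5 9) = [7, 1, 5, 3, 4, 9, 6, 8, 2, 0]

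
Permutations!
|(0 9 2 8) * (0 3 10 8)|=|(0 9 2)(3 10 8)|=3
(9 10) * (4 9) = (4 9 10) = [0, 1, 2, 3, 9, 5, 6, 7, 8, 10, 4]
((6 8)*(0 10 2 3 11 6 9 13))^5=(0 6 10 8 2 9 3 13 11)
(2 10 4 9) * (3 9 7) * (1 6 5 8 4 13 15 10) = (1 6 5 8 4 7 3 9 2)(10 13 15) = [0, 6, 1, 9, 7, 8, 5, 3, 4, 2, 13, 11, 12, 15, 14, 10]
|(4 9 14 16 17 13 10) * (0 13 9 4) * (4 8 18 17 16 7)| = |(0 13 10)(4 8 18 17 9 14 7)| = 21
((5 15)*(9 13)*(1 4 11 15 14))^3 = ((1 4 11 15 5 14)(9 13))^3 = (1 15)(4 5)(9 13)(11 14)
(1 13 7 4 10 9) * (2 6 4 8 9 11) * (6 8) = (1 13 7 6 4 10 11 2 8 9) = [0, 13, 8, 3, 10, 5, 4, 6, 9, 1, 11, 2, 12, 7]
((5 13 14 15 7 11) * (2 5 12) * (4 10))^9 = ((2 5 13 14 15 7 11 12)(4 10))^9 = (2 5 13 14 15 7 11 12)(4 10)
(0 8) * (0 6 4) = (0 8 6 4) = [8, 1, 2, 3, 0, 5, 4, 7, 6]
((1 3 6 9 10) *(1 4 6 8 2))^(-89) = (1 2 8 3)(4 10 9 6)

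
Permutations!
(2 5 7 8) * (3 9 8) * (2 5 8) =(2 8 5 7 3 9) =[0, 1, 8, 9, 4, 7, 6, 3, 5, 2]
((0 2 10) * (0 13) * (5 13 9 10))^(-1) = ((0 2 5 13)(9 10))^(-1) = (0 13 5 2)(9 10)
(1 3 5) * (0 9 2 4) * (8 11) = (0 9 2 4)(1 3 5)(8 11) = [9, 3, 4, 5, 0, 1, 6, 7, 11, 2, 10, 8]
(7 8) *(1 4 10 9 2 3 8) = (1 4 10 9 2 3 8 7) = [0, 4, 3, 8, 10, 5, 6, 1, 7, 2, 9]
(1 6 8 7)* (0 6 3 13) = (0 6 8 7 1 3 13) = [6, 3, 2, 13, 4, 5, 8, 1, 7, 9, 10, 11, 12, 0]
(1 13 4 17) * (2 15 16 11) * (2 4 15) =(1 13 15 16 11 4 17) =[0, 13, 2, 3, 17, 5, 6, 7, 8, 9, 10, 4, 12, 15, 14, 16, 11, 1]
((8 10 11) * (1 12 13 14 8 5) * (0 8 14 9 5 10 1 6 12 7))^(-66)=(14)(0 1)(5 9 13 12 6)(7 8)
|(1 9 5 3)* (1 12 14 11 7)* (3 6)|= 9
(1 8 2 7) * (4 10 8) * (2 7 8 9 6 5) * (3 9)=[0, 4, 8, 9, 10, 2, 5, 1, 7, 6, 3]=(1 4 10 3 9 6 5 2 8 7)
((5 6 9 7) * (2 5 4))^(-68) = (2 7 6)(4 9 5)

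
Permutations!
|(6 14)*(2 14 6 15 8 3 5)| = |(2 14 15 8 3 5)| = 6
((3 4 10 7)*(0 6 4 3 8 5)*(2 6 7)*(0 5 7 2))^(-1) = (0 10 4 6 2)(7 8)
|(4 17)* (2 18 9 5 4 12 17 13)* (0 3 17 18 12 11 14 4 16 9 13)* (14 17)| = |(0 3 14 4)(2 12 18 13)(5 16 9)(11 17)| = 12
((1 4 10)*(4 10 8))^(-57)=(1 10)(4 8)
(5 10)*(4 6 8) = (4 6 8)(5 10) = [0, 1, 2, 3, 6, 10, 8, 7, 4, 9, 5]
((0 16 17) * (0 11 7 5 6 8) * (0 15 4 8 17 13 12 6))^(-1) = (0 5 7 11 17 6 12 13 16)(4 15 8)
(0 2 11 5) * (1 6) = [2, 6, 11, 3, 4, 0, 1, 7, 8, 9, 10, 5] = (0 2 11 5)(1 6)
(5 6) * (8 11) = (5 6)(8 11) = [0, 1, 2, 3, 4, 6, 5, 7, 11, 9, 10, 8]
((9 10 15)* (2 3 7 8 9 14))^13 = (2 10 7 14 9 3 15 8)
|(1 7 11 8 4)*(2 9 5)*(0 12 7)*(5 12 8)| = 12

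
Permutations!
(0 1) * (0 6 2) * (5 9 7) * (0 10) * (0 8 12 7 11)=[1, 6, 10, 3, 4, 9, 2, 5, 12, 11, 8, 0, 7]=(0 1 6 2 10 8 12 7 5 9 11)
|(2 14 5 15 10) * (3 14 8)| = 7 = |(2 8 3 14 5 15 10)|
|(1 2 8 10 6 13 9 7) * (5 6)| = |(1 2 8 10 5 6 13 9 7)| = 9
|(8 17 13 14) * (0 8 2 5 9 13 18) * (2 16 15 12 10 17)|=13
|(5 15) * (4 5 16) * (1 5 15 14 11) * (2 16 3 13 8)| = 28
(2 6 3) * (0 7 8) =(0 7 8)(2 6 3) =[7, 1, 6, 2, 4, 5, 3, 8, 0]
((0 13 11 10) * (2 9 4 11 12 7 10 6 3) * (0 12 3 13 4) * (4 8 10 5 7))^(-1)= (0 9 2 3 13 6 11 4 12 10 8)(5 7)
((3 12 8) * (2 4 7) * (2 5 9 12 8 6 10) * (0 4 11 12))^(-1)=((0 4 7 5 9)(2 11 12 6 10)(3 8))^(-1)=(0 9 5 7 4)(2 10 6 12 11)(3 8)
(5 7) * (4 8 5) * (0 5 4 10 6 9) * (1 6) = [5, 6, 2, 3, 8, 7, 9, 10, 4, 0, 1] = (0 5 7 10 1 6 9)(4 8)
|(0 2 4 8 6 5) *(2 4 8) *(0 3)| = 7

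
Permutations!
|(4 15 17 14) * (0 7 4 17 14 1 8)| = 8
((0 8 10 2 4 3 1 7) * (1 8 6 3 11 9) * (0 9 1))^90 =((0 6 3 8 10 2 4 11 1 7 9))^90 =(0 3 10 4 1 9 6 8 2 11 7)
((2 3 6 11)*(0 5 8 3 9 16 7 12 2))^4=((0 5 8 3 6 11)(2 9 16 7 12))^4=(0 6 8)(2 12 7 16 9)(3 5 11)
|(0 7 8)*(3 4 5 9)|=12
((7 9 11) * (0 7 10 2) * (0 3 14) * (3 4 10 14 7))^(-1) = (0 14 11 9 7 3)(2 10 4)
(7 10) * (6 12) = (6 12)(7 10) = [0, 1, 2, 3, 4, 5, 12, 10, 8, 9, 7, 11, 6]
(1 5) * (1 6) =[0, 5, 2, 3, 4, 6, 1] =(1 5 6)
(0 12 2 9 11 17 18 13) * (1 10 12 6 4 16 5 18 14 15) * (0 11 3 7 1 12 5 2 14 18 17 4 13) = (0 6 13 11 4 16 2 9 3 7 1 10 5 17 18)(12 14 15) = [6, 10, 9, 7, 16, 17, 13, 1, 8, 3, 5, 4, 14, 11, 15, 12, 2, 18, 0]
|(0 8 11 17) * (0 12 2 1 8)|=6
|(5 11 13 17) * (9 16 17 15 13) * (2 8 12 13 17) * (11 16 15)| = |(2 8 12 13 11 9 15 17 5 16)| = 10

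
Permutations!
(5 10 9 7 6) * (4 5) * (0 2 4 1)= (0 2 4 5 10 9 7 6 1)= [2, 0, 4, 3, 5, 10, 1, 6, 8, 7, 9]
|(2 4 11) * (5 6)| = 6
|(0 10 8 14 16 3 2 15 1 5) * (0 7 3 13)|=|(0 10 8 14 16 13)(1 5 7 3 2 15)|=6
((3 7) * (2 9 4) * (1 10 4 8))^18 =((1 10 4 2 9 8)(3 7))^18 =(10)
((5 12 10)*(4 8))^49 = (4 8)(5 12 10)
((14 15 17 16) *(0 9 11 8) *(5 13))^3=(0 8 11 9)(5 13)(14 16 17 15)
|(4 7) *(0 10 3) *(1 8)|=|(0 10 3)(1 8)(4 7)|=6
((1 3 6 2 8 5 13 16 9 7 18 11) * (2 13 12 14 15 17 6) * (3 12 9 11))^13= (1 17 11 15 16 14 13 12 6)(2 3 18 7 9 5 8)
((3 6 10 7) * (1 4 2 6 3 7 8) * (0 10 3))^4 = (0 4)(1 3)(2 10)(6 8)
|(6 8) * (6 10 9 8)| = 3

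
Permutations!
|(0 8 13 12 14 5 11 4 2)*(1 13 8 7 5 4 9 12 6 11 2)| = |(0 7 5 2)(1 13 6 11 9 12 14 4)| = 8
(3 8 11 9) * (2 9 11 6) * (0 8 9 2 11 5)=(0 8 6 11 5)(3 9)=[8, 1, 2, 9, 4, 0, 11, 7, 6, 3, 10, 5]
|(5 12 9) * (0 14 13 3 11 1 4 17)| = 24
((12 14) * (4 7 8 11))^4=((4 7 8 11)(12 14))^4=(14)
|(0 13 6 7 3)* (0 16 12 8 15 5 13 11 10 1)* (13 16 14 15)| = |(0 11 10 1)(3 14 15 5 16 12 8 13 6 7)| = 20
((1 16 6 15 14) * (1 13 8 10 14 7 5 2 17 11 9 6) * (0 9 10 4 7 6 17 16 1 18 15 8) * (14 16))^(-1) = ((0 9 17 11 10 16 18 15 6 8 4 7 5 2 14 13))^(-1) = (0 13 14 2 5 7 4 8 6 15 18 16 10 11 17 9)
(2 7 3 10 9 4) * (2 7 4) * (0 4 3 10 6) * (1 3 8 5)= [4, 3, 8, 6, 7, 1, 0, 10, 5, 2, 9]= (0 4 7 10 9 2 8 5 1 3 6)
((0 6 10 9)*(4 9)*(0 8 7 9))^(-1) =(0 4 10 6)(7 8 9) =((0 6 10 4)(7 9 8))^(-1)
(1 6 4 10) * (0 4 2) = (0 4 10 1 6 2) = [4, 6, 0, 3, 10, 5, 2, 7, 8, 9, 1]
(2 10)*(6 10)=(2 6 10)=[0, 1, 6, 3, 4, 5, 10, 7, 8, 9, 2]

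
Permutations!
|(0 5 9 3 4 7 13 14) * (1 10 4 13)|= |(0 5 9 3 13 14)(1 10 4 7)|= 12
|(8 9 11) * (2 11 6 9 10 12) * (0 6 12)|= 8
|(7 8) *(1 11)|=2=|(1 11)(7 8)|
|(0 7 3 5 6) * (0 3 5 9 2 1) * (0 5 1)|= |(0 7 1 5 6 3 9 2)|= 8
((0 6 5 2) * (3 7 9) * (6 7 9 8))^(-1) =(0 2 5 6 8 7)(3 9) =((0 7 8 6 5 2)(3 9))^(-1)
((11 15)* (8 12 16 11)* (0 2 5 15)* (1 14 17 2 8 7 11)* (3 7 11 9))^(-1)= (0 11 15 5 2 17 14 1 16 12 8)(3 9 7)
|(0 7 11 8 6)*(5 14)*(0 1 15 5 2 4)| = 11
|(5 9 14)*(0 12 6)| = 3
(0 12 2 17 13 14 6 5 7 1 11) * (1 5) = (0 12 2 17 13 14 6 1 11)(5 7) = [12, 11, 17, 3, 4, 7, 1, 5, 8, 9, 10, 0, 2, 14, 6, 15, 16, 13]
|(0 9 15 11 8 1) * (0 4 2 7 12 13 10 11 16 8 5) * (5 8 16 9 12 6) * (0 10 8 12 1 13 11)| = |(16)(0 1 4 2 7 6 5 10)(8 13)(9 15)(11 12)| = 8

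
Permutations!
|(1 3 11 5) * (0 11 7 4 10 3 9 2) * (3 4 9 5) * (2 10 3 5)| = 5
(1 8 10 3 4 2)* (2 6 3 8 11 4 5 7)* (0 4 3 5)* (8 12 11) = [4, 8, 1, 0, 6, 7, 5, 2, 10, 9, 12, 3, 11] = (0 4 6 5 7 2 1 8 10 12 11 3)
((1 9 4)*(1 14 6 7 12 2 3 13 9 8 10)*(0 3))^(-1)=((0 3 13 9 4 14 6 7 12 2)(1 8 10))^(-1)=(0 2 12 7 6 14 4 9 13 3)(1 10 8)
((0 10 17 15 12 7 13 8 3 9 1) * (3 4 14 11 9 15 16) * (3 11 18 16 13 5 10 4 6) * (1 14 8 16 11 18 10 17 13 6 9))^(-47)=((0 4 8 9 14 10 13 16 18 11 1)(3 15 12 7 5 17 6))^(-47)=(0 18 10 8 1 16 14 4 11 13 9)(3 12 5 6 15 7 17)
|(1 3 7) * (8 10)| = |(1 3 7)(8 10)| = 6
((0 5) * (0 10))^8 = (0 10 5)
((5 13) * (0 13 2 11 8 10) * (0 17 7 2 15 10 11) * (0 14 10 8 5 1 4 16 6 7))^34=(0 13 1 4 16 6 7 2 14 10 17)(5 8)(11 15)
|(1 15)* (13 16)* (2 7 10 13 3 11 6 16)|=4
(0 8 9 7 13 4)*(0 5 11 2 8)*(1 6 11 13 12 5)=[0, 6, 8, 3, 1, 13, 11, 12, 9, 7, 10, 2, 5, 4]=(1 6 11 2 8 9 7 12 5 13 4)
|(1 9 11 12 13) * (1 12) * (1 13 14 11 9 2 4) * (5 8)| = |(1 2 4)(5 8)(11 13 12 14)| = 12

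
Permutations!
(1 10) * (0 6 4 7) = [6, 10, 2, 3, 7, 5, 4, 0, 8, 9, 1] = (0 6 4 7)(1 10)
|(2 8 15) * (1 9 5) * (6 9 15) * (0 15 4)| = |(0 15 2 8 6 9 5 1 4)| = 9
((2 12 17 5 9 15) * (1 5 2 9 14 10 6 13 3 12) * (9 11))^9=((1 5 14 10 6 13 3 12 17 2)(9 15 11))^9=(1 2 17 12 3 13 6 10 14 5)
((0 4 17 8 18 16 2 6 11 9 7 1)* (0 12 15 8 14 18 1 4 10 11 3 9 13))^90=(18)(0 11)(1 15)(8 12)(10 13)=((0 10 11 13)(1 12 15 8)(2 6 3 9 7 4 17 14 18 16))^90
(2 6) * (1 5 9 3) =[0, 5, 6, 1, 4, 9, 2, 7, 8, 3] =(1 5 9 3)(2 6)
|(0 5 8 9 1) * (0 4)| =6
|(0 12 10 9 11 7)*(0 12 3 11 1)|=8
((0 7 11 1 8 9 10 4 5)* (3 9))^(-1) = (0 5 4 10 9 3 8 1 11 7)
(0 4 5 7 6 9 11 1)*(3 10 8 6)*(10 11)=[4, 0, 2, 11, 5, 7, 9, 3, 6, 10, 8, 1]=(0 4 5 7 3 11 1)(6 9 10 8)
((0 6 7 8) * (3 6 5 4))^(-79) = ((0 5 4 3 6 7 8))^(-79) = (0 7 3 5 8 6 4)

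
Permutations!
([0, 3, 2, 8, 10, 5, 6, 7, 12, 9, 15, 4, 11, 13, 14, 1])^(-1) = [0, 15, 2, 1, 11, 5, 6, 7, 3, 9, 4, 12, 8, 13, 14, 10]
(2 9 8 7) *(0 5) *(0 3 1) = (0 5 3 1)(2 9 8 7) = [5, 0, 9, 1, 4, 3, 6, 2, 7, 8]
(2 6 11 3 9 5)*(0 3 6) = [3, 1, 0, 9, 4, 2, 11, 7, 8, 5, 10, 6] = (0 3 9 5 2)(6 11)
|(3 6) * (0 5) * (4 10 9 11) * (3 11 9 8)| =6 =|(0 5)(3 6 11 4 10 8)|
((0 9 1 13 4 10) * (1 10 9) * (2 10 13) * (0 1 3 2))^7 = ((0 3 2 10 1)(4 9 13))^7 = (0 2 1 3 10)(4 9 13)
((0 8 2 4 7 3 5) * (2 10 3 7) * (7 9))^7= ((0 8 10 3 5)(2 4)(7 9))^7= (0 10 5 8 3)(2 4)(7 9)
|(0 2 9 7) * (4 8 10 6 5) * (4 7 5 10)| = 10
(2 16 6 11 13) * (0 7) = (0 7)(2 16 6 11 13) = [7, 1, 16, 3, 4, 5, 11, 0, 8, 9, 10, 13, 12, 2, 14, 15, 6]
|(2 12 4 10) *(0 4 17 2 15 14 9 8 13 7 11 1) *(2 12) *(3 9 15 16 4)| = |(0 3 9 8 13 7 11 1)(4 10 16)(12 17)(14 15)| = 24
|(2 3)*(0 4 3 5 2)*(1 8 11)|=6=|(0 4 3)(1 8 11)(2 5)|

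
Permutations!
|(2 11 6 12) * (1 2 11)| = 6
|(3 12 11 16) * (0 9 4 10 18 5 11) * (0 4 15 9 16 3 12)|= |(0 16 12 4 10 18 5 11 3)(9 15)|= 18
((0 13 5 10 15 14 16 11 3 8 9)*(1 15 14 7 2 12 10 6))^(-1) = (0 9 8 3 11 16 14 10 12 2 7 15 1 6 5 13)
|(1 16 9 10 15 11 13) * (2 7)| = |(1 16 9 10 15 11 13)(2 7)| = 14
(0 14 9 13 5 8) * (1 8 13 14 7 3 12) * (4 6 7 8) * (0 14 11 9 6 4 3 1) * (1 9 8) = (0 1 3 12)(5 13)(6 7 9 11 8 14) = [1, 3, 2, 12, 4, 13, 7, 9, 14, 11, 10, 8, 0, 5, 6]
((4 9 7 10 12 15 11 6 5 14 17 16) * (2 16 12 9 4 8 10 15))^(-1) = (2 12 17 14 5 6 11 15 7 9 10 8 16)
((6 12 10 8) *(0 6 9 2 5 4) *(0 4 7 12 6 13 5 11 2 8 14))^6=((0 13 5 7 12 10 14)(2 11)(8 9))^6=(0 14 10 12 7 5 13)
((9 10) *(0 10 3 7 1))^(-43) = (0 1 7 3 9 10)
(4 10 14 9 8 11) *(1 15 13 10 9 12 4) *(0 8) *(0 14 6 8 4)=(0 4 9 14 12)(1 15 13 10 6 8 11)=[4, 15, 2, 3, 9, 5, 8, 7, 11, 14, 6, 1, 0, 10, 12, 13]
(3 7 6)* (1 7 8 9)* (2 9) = [0, 7, 9, 8, 4, 5, 3, 6, 2, 1] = (1 7 6 3 8 2 9)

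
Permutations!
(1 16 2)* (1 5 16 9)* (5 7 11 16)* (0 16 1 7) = [16, 9, 0, 3, 4, 5, 6, 11, 8, 7, 10, 1, 12, 13, 14, 15, 2] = (0 16 2)(1 9 7 11)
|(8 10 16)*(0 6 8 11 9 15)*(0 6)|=|(6 8 10 16 11 9 15)|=7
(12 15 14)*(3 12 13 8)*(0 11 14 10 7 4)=(0 11 14 13 8 3 12 15 10 7 4)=[11, 1, 2, 12, 0, 5, 6, 4, 3, 9, 7, 14, 15, 8, 13, 10]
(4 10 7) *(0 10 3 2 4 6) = (0 10 7 6)(2 4 3) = [10, 1, 4, 2, 3, 5, 0, 6, 8, 9, 7]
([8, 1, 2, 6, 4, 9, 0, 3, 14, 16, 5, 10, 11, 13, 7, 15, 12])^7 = (0 8 14 7 3 6)(5 9 16 12 11 10)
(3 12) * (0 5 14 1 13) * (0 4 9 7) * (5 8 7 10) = [8, 13, 2, 12, 9, 14, 6, 0, 7, 10, 5, 11, 3, 4, 1] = (0 8 7)(1 13 4 9 10 5 14)(3 12)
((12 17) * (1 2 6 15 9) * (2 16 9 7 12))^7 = ((1 16 9)(2 6 15 7 12 17))^7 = (1 16 9)(2 6 15 7 12 17)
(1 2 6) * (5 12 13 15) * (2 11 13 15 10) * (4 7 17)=(1 11 13 10 2 6)(4 7 17)(5 12 15)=[0, 11, 6, 3, 7, 12, 1, 17, 8, 9, 2, 13, 15, 10, 14, 5, 16, 4]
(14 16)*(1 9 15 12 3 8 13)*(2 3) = (1 9 15 12 2 3 8 13)(14 16) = [0, 9, 3, 8, 4, 5, 6, 7, 13, 15, 10, 11, 2, 1, 16, 12, 14]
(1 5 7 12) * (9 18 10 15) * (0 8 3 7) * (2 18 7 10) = [8, 5, 18, 10, 4, 0, 6, 12, 3, 7, 15, 11, 1, 13, 14, 9, 16, 17, 2] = (0 8 3 10 15 9 7 12 1 5)(2 18)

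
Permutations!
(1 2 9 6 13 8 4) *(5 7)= (1 2 9 6 13 8 4)(5 7)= [0, 2, 9, 3, 1, 7, 13, 5, 4, 6, 10, 11, 12, 8]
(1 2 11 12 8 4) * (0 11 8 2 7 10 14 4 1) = (0 11 12 2 8 1 7 10 14 4) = [11, 7, 8, 3, 0, 5, 6, 10, 1, 9, 14, 12, 2, 13, 4]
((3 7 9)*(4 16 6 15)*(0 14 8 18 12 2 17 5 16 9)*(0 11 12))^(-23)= ((0 14 8 18)(2 17 5 16 6 15 4 9 3 7 11 12))^(-23)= (0 14 8 18)(2 17 5 16 6 15 4 9 3 7 11 12)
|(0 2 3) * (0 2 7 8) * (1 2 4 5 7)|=|(0 1 2 3 4 5 7 8)|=8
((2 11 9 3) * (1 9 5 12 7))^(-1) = (1 7 12 5 11 2 3 9)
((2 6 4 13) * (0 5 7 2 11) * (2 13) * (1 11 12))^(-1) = ((0 5 7 13 12 1 11)(2 6 4))^(-1) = (0 11 1 12 13 7 5)(2 4 6)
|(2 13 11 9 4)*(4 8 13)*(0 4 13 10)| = 8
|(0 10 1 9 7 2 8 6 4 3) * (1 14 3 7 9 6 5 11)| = 8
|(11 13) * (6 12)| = |(6 12)(11 13)| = 2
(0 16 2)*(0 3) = [16, 1, 3, 0, 4, 5, 6, 7, 8, 9, 10, 11, 12, 13, 14, 15, 2] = (0 16 2 3)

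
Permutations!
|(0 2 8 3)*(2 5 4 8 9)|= 10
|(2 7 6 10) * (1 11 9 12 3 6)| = 9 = |(1 11 9 12 3 6 10 2 7)|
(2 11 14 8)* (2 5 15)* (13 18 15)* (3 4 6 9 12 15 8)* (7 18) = (2 11 14 3 4 6 9 12 15)(5 13 7 18 8) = [0, 1, 11, 4, 6, 13, 9, 18, 5, 12, 10, 14, 15, 7, 3, 2, 16, 17, 8]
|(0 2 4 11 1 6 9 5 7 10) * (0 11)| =21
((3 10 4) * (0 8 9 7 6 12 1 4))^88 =(0 3 1 6 9)(4 12 7 8 10)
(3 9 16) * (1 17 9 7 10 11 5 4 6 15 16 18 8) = [0, 17, 2, 7, 6, 4, 15, 10, 1, 18, 11, 5, 12, 13, 14, 16, 3, 9, 8] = (1 17 9 18 8)(3 7 10 11 5 4 6 15 16)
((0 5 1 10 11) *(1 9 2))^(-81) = ((0 5 9 2 1 10 11))^(-81) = (0 2 11 9 10 5 1)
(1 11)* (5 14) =[0, 11, 2, 3, 4, 14, 6, 7, 8, 9, 10, 1, 12, 13, 5] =(1 11)(5 14)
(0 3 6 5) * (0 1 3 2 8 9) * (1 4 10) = (0 2 8 9)(1 3 6 5 4 10) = [2, 3, 8, 6, 10, 4, 5, 7, 9, 0, 1]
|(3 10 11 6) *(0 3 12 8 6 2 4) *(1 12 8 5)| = 6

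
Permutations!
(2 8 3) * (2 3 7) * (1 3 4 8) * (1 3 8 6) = (1 8 7 2 3 4 6) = [0, 8, 3, 4, 6, 5, 1, 2, 7]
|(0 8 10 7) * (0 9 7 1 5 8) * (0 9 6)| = |(0 9 7 6)(1 5 8 10)| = 4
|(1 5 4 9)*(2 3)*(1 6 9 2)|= |(1 5 4 2 3)(6 9)|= 10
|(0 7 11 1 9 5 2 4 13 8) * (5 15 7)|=|(0 5 2 4 13 8)(1 9 15 7 11)|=30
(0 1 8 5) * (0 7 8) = [1, 0, 2, 3, 4, 7, 6, 8, 5] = (0 1)(5 7 8)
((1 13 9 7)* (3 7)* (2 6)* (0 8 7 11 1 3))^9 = ((0 8 7 3 11 1 13 9)(2 6))^9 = (0 8 7 3 11 1 13 9)(2 6)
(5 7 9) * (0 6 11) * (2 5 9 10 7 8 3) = (0 6 11)(2 5 8 3)(7 10) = [6, 1, 5, 2, 4, 8, 11, 10, 3, 9, 7, 0]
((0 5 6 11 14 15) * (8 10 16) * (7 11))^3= (16)(0 7 15 6 14 5 11)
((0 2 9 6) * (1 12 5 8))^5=((0 2 9 6)(1 12 5 8))^5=(0 2 9 6)(1 12 5 8)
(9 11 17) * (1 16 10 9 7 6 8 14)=(1 16 10 9 11 17 7 6 8 14)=[0, 16, 2, 3, 4, 5, 8, 6, 14, 11, 9, 17, 12, 13, 1, 15, 10, 7]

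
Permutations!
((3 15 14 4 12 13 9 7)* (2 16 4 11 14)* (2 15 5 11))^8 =(2 5 9 4 14 3 13 16 11 7 12)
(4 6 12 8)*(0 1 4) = (0 1 4 6 12 8) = [1, 4, 2, 3, 6, 5, 12, 7, 0, 9, 10, 11, 8]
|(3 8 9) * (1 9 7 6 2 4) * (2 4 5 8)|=9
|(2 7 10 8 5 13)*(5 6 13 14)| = |(2 7 10 8 6 13)(5 14)| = 6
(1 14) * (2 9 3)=(1 14)(2 9 3)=[0, 14, 9, 2, 4, 5, 6, 7, 8, 3, 10, 11, 12, 13, 1]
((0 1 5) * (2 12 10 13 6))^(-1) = ((0 1 5)(2 12 10 13 6))^(-1) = (0 5 1)(2 6 13 10 12)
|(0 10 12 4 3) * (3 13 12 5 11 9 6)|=21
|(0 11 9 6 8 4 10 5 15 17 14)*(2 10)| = 12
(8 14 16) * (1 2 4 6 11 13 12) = [0, 2, 4, 3, 6, 5, 11, 7, 14, 9, 10, 13, 1, 12, 16, 15, 8] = (1 2 4 6 11 13 12)(8 14 16)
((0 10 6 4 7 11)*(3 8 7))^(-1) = ((0 10 6 4 3 8 7 11))^(-1) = (0 11 7 8 3 4 6 10)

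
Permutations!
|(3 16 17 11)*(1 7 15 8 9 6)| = |(1 7 15 8 9 6)(3 16 17 11)| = 12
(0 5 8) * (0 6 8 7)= [5, 1, 2, 3, 4, 7, 8, 0, 6]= (0 5 7)(6 8)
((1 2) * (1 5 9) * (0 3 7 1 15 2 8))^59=(0 8 1 7 3)(2 15 9 5)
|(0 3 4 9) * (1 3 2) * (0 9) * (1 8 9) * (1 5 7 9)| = |(0 2 8 1 3 4)(5 7 9)| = 6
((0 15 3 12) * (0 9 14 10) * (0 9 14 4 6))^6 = (0 9 12)(3 6 10)(4 14 15)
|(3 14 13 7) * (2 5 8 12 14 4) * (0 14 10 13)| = 18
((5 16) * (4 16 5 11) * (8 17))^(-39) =(8 17)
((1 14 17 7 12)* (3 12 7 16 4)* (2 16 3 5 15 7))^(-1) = (1 12 3 17 14)(2 7 15 5 4 16)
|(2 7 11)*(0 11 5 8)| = 6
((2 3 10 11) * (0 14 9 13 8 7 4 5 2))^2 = (0 9 8 4 2 10)(3 11 14 13 7 5)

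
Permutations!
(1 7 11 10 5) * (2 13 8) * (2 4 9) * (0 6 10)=(0 6 10 5 1 7 11)(2 13 8 4 9)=[6, 7, 13, 3, 9, 1, 10, 11, 4, 2, 5, 0, 12, 8]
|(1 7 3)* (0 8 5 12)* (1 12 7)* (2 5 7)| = 10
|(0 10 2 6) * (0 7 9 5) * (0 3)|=|(0 10 2 6 7 9 5 3)|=8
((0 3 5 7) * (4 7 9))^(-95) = (0 3 5 9 4 7)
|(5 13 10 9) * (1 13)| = 5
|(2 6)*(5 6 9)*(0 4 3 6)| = 7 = |(0 4 3 6 2 9 5)|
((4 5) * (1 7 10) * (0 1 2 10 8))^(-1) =(0 8 7 1)(2 10)(4 5)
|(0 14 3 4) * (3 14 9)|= |(14)(0 9 3 4)|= 4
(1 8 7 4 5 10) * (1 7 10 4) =(1 8 10 7)(4 5) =[0, 8, 2, 3, 5, 4, 6, 1, 10, 9, 7]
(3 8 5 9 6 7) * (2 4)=(2 4)(3 8 5 9 6 7)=[0, 1, 4, 8, 2, 9, 7, 3, 5, 6]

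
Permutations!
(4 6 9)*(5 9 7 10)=[0, 1, 2, 3, 6, 9, 7, 10, 8, 4, 5]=(4 6 7 10 5 9)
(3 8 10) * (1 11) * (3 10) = (1 11)(3 8) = [0, 11, 2, 8, 4, 5, 6, 7, 3, 9, 10, 1]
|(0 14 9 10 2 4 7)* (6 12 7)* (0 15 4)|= |(0 14 9 10 2)(4 6 12 7 15)|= 5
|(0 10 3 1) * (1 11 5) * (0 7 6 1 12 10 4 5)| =21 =|(0 4 5 12 10 3 11)(1 7 6)|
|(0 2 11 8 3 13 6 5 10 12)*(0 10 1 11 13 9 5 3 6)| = 42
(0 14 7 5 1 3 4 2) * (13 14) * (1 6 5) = (0 13 14 7 1 3 4 2)(5 6) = [13, 3, 0, 4, 2, 6, 5, 1, 8, 9, 10, 11, 12, 14, 7]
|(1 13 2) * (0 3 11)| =3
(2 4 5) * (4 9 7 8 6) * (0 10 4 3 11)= (0 10 4 5 2 9 7 8 6 3 11)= [10, 1, 9, 11, 5, 2, 3, 8, 6, 7, 4, 0]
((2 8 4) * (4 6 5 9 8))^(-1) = (2 4)(5 6 8 9) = ((2 4)(5 9 8 6))^(-1)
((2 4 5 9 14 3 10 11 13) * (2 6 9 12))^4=((2 4 5 12)(3 10 11 13 6 9 14))^4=(3 6 10 9 11 14 13)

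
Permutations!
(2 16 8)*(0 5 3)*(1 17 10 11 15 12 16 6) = (0 5 3)(1 17 10 11 15 12 16 8 2 6) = [5, 17, 6, 0, 4, 3, 1, 7, 2, 9, 11, 15, 16, 13, 14, 12, 8, 10]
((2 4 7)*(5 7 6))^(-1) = ((2 4 6 5 7))^(-1) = (2 7 5 6 4)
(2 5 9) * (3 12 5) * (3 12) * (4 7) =(2 12 5 9)(4 7) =[0, 1, 12, 3, 7, 9, 6, 4, 8, 2, 10, 11, 5]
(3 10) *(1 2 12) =(1 2 12)(3 10) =[0, 2, 12, 10, 4, 5, 6, 7, 8, 9, 3, 11, 1]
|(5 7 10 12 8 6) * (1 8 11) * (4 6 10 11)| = |(1 8 10 12 4 6 5 7 11)| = 9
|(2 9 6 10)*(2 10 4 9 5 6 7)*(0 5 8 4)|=15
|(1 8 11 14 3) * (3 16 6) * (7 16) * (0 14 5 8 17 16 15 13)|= 15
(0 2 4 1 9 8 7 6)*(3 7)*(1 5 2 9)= (0 9 8 3 7 6)(2 4 5)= [9, 1, 4, 7, 5, 2, 0, 6, 3, 8]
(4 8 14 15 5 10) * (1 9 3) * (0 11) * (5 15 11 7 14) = (15)(0 7 14 11)(1 9 3)(4 8 5 10) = [7, 9, 2, 1, 8, 10, 6, 14, 5, 3, 4, 0, 12, 13, 11, 15]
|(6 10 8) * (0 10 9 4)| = 6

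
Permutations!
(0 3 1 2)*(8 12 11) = (0 3 1 2)(8 12 11) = [3, 2, 0, 1, 4, 5, 6, 7, 12, 9, 10, 8, 11]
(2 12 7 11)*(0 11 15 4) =(0 11 2 12 7 15 4) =[11, 1, 12, 3, 0, 5, 6, 15, 8, 9, 10, 2, 7, 13, 14, 4]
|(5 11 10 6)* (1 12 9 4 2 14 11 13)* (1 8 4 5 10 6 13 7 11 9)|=22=|(1 12)(2 14 9 5 7 11 6 10 13 8 4)|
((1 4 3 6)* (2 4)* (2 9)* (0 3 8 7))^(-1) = ((0 3 6 1 9 2 4 8 7))^(-1) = (0 7 8 4 2 9 1 6 3)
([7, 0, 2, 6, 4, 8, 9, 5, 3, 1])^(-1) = (0 1 9 6 3 8 5 7)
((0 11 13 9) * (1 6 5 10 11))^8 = (13)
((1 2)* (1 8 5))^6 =(1 8)(2 5)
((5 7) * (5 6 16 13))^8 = (5 16 7 13 6)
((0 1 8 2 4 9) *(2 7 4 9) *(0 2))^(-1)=(0 4 7 8 1)(2 9)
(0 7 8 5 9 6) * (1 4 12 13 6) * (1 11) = (0 7 8 5 9 11 1 4 12 13 6) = [7, 4, 2, 3, 12, 9, 0, 8, 5, 11, 10, 1, 13, 6]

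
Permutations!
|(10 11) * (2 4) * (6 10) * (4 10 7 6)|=4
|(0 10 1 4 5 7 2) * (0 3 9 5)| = |(0 10 1 4)(2 3 9 5 7)| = 20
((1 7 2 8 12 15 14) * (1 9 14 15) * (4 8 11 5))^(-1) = (15)(1 12 8 4 5 11 2 7)(9 14)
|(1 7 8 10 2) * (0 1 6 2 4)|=6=|(0 1 7 8 10 4)(2 6)|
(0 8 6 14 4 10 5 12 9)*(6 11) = (0 8 11 6 14 4 10 5 12 9) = [8, 1, 2, 3, 10, 12, 14, 7, 11, 0, 5, 6, 9, 13, 4]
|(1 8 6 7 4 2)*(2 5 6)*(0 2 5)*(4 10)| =9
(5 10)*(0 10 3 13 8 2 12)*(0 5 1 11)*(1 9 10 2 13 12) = [2, 11, 1, 12, 4, 3, 6, 7, 13, 10, 9, 0, 5, 8] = (0 2 1 11)(3 12 5)(8 13)(9 10)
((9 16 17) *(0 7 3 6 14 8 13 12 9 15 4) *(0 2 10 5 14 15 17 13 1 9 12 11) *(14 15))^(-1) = ((17)(0 7 3 6 14 8 1 9 16 13 11)(2 10 5 15 4))^(-1) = (17)(0 11 13 16 9 1 8 14 6 3 7)(2 4 15 5 10)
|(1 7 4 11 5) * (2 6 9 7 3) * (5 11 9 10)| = |(11)(1 3 2 6 10 5)(4 9 7)| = 6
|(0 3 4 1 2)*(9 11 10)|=|(0 3 4 1 2)(9 11 10)|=15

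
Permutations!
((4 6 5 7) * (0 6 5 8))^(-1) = (0 8 6)(4 7 5)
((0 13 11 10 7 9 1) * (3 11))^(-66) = ((0 13 3 11 10 7 9 1))^(-66) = (0 9 10 3)(1 7 11 13)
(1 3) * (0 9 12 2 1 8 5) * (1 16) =(0 9 12 2 16 1 3 8 5) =[9, 3, 16, 8, 4, 0, 6, 7, 5, 12, 10, 11, 2, 13, 14, 15, 1]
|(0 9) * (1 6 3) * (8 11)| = |(0 9)(1 6 3)(8 11)| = 6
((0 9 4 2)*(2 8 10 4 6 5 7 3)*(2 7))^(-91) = ((0 9 6 5 2)(3 7)(4 8 10))^(-91) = (0 2 5 6 9)(3 7)(4 10 8)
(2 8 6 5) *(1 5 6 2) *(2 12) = (1 5)(2 8 12) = [0, 5, 8, 3, 4, 1, 6, 7, 12, 9, 10, 11, 2]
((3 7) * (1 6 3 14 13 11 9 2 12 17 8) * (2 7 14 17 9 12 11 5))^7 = ((1 6 3 14 13 5 2 11 12 9 7 17 8))^7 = (1 11 6 12 3 9 14 7 13 17 5 8 2)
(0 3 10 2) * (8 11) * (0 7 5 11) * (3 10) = (0 10 2 7 5 11 8) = [10, 1, 7, 3, 4, 11, 6, 5, 0, 9, 2, 8]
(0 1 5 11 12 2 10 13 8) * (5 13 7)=(0 1 13 8)(2 10 7 5 11 12)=[1, 13, 10, 3, 4, 11, 6, 5, 0, 9, 7, 12, 2, 8]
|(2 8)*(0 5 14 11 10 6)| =6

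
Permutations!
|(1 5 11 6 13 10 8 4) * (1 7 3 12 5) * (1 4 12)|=28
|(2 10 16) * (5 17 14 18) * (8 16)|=4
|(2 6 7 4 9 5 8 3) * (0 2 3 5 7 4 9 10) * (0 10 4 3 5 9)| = 8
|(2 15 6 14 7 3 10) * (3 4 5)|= |(2 15 6 14 7 4 5 3 10)|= 9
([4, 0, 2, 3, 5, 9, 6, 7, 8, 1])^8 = [9, 5, 2, 3, 1, 0, 6, 7, 8, 4]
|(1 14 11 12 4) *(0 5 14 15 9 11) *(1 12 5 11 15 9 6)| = |(0 11 5 14)(1 9 15 6)(4 12)| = 4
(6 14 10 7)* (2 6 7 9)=(2 6 14 10 9)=[0, 1, 6, 3, 4, 5, 14, 7, 8, 2, 9, 11, 12, 13, 10]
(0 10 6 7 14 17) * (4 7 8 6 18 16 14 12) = (0 10 18 16 14 17)(4 7 12)(6 8) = [10, 1, 2, 3, 7, 5, 8, 12, 6, 9, 18, 11, 4, 13, 17, 15, 14, 0, 16]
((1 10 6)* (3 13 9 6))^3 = (1 13)(3 6)(9 10)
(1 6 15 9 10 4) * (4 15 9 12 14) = (1 6 9 10 15 12 14 4) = [0, 6, 2, 3, 1, 5, 9, 7, 8, 10, 15, 11, 14, 13, 4, 12]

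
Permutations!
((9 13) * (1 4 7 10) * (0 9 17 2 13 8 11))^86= ((0 9 8 11)(1 4 7 10)(2 13 17))^86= (0 8)(1 7)(2 17 13)(4 10)(9 11)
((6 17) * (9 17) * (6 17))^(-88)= ((17)(6 9))^(-88)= (17)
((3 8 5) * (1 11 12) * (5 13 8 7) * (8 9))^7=(1 11 12)(3 7 5)(8 13 9)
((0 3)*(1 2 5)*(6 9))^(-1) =((0 3)(1 2 5)(6 9))^(-1) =(0 3)(1 5 2)(6 9)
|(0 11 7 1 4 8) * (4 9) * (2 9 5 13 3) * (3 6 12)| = |(0 11 7 1 5 13 6 12 3 2 9 4 8)| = 13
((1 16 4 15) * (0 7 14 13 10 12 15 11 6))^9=(0 4 15 13)(1 10 7 11)(6 16 12 14)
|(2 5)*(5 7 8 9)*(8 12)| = |(2 7 12 8 9 5)| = 6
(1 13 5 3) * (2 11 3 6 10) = (1 13 5 6 10 2 11 3) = [0, 13, 11, 1, 4, 6, 10, 7, 8, 9, 2, 3, 12, 5]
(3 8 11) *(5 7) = (3 8 11)(5 7) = [0, 1, 2, 8, 4, 7, 6, 5, 11, 9, 10, 3]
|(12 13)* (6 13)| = 3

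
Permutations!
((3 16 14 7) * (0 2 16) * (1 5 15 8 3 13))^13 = ((0 2 16 14 7 13 1 5 15 8 3))^13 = (0 16 7 1 15 3 2 14 13 5 8)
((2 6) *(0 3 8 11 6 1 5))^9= ((0 3 8 11 6 2 1 5))^9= (0 3 8 11 6 2 1 5)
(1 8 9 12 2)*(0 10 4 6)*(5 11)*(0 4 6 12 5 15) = (0 10 6 4 12 2 1 8 9 5 11 15) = [10, 8, 1, 3, 12, 11, 4, 7, 9, 5, 6, 15, 2, 13, 14, 0]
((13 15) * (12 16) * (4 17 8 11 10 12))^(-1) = (4 16 12 10 11 8 17)(13 15)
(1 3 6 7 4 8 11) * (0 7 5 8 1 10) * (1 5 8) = (0 7 4 5 1 3 6 8 11 10) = [7, 3, 2, 6, 5, 1, 8, 4, 11, 9, 0, 10]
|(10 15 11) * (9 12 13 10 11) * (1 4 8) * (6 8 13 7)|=|(1 4 13 10 15 9 12 7 6 8)|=10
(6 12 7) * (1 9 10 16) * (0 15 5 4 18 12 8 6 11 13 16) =(0 15 5 4 18 12 7 11 13 16 1 9 10)(6 8) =[15, 9, 2, 3, 18, 4, 8, 11, 6, 10, 0, 13, 7, 16, 14, 5, 1, 17, 12]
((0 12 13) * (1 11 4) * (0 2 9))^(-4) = ((0 12 13 2 9)(1 11 4))^(-4) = (0 12 13 2 9)(1 4 11)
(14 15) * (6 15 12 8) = (6 15 14 12 8) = [0, 1, 2, 3, 4, 5, 15, 7, 6, 9, 10, 11, 8, 13, 12, 14]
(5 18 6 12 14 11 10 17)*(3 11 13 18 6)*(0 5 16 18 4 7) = (0 5 6 12 14 13 4 7)(3 11 10 17 16 18) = [5, 1, 2, 11, 7, 6, 12, 0, 8, 9, 17, 10, 14, 4, 13, 15, 18, 16, 3]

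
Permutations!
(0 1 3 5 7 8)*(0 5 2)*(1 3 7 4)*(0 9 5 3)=(1 7 8 3 2 9 5 4)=[0, 7, 9, 2, 1, 4, 6, 8, 3, 5]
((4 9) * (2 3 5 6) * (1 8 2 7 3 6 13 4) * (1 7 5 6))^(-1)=((1 8 2)(3 6 5 13 4 9 7))^(-1)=(1 2 8)(3 7 9 4 13 5 6)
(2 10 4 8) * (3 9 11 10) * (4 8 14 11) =[0, 1, 3, 9, 14, 5, 6, 7, 2, 4, 8, 10, 12, 13, 11] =(2 3 9 4 14 11 10 8)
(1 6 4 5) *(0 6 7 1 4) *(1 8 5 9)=[6, 7, 2, 3, 9, 4, 0, 8, 5, 1]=(0 6)(1 7 8 5 4 9)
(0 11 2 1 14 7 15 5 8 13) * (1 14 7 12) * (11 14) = (0 14 12 1 7 15 5 8 13)(2 11) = [14, 7, 11, 3, 4, 8, 6, 15, 13, 9, 10, 2, 1, 0, 12, 5]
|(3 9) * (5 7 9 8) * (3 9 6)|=5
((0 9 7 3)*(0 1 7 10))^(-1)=(0 10 9)(1 3 7)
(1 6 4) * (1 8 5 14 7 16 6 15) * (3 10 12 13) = (1 15)(3 10 12 13)(4 8 5 14 7 16 6) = [0, 15, 2, 10, 8, 14, 4, 16, 5, 9, 12, 11, 13, 3, 7, 1, 6]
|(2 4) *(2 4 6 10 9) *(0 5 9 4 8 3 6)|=20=|(0 5 9 2)(3 6 10 4 8)|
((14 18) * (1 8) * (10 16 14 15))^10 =(18)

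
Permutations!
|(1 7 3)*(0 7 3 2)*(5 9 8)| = 6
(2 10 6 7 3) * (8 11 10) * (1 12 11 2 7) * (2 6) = (1 12 11 10 2 8 6)(3 7) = [0, 12, 8, 7, 4, 5, 1, 3, 6, 9, 2, 10, 11]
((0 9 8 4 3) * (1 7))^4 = (0 3 4 8 9)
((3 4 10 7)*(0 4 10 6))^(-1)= (0 6 4)(3 7 10)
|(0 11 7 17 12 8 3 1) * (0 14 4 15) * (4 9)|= 12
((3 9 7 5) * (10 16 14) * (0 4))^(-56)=(10 16 14)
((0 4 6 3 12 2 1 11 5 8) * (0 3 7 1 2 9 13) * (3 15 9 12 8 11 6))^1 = ((0 4 3 8 15 9 13)(1 6 7)(5 11))^1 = (0 4 3 8 15 9 13)(1 6 7)(5 11)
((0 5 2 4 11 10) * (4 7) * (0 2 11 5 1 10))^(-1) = ((0 1 10 2 7 4 5 11))^(-1) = (0 11 5 4 7 2 10 1)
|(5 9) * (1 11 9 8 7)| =|(1 11 9 5 8 7)| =6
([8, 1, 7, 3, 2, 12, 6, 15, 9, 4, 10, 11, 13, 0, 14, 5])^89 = [13, 1, 4, 3, 9, 15, 6, 2, 0, 8, 10, 11, 5, 12, 14, 7]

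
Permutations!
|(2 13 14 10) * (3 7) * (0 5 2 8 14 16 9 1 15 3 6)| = 33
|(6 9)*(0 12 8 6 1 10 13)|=|(0 12 8 6 9 1 10 13)|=8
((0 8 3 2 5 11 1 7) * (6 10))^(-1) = ((0 8 3 2 5 11 1 7)(6 10))^(-1) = (0 7 1 11 5 2 3 8)(6 10)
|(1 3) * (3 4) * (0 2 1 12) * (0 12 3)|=4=|(12)(0 2 1 4)|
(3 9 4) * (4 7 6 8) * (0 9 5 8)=(0 9 7 6)(3 5 8 4)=[9, 1, 2, 5, 3, 8, 0, 6, 4, 7]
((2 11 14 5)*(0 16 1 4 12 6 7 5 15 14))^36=(0 7 1 2 12)(4 11 6 16 5)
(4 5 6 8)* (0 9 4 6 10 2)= (0 9 4 5 10 2)(6 8)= [9, 1, 0, 3, 5, 10, 8, 7, 6, 4, 2]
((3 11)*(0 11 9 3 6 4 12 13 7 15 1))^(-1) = ((0 11 6 4 12 13 7 15 1)(3 9))^(-1) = (0 1 15 7 13 12 4 6 11)(3 9)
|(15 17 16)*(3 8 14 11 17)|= |(3 8 14 11 17 16 15)|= 7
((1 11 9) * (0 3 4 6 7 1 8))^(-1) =(0 8 9 11 1 7 6 4 3)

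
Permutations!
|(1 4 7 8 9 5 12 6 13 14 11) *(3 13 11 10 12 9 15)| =12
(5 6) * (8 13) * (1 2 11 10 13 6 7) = (1 2 11 10 13 8 6 5 7) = [0, 2, 11, 3, 4, 7, 5, 1, 6, 9, 13, 10, 12, 8]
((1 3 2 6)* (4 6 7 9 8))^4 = (1 9)(2 4)(3 8)(6 7)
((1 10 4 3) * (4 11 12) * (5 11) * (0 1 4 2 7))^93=(0 12 10 7 11 1 2 5)(3 4)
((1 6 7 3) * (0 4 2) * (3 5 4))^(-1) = (0 2 4 5 7 6 1 3)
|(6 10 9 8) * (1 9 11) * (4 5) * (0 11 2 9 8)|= 8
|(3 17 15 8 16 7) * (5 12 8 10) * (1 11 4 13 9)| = 45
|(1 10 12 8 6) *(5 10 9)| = |(1 9 5 10 12 8 6)| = 7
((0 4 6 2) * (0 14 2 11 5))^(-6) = (14)(0 5 11 6 4) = ((0 4 6 11 5)(2 14))^(-6)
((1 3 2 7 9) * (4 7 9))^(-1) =((1 3 2 9)(4 7))^(-1) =(1 9 2 3)(4 7)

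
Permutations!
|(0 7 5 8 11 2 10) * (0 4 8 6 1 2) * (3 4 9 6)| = 35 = |(0 7 5 3 4 8 11)(1 2 10 9 6)|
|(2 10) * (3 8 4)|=6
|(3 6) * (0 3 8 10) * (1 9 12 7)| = 20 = |(0 3 6 8 10)(1 9 12 7)|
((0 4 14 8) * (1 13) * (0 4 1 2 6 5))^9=(14)(0 2)(1 6)(5 13)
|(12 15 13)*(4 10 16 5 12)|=|(4 10 16 5 12 15 13)|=7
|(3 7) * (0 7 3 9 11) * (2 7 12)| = 6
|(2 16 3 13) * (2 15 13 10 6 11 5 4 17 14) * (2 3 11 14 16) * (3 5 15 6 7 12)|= |(3 10 7 12)(4 17 16 11 15 13 6 14 5)|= 36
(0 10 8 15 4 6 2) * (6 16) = (0 10 8 15 4 16 6 2) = [10, 1, 0, 3, 16, 5, 2, 7, 15, 9, 8, 11, 12, 13, 14, 4, 6]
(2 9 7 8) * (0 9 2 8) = (0 9 7) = [9, 1, 2, 3, 4, 5, 6, 0, 8, 7]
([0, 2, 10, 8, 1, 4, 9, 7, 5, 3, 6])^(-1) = (1 4 5 8 3 9 6 10 2)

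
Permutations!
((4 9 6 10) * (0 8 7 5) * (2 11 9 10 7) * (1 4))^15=(0 5 7 6 9 11 2 8)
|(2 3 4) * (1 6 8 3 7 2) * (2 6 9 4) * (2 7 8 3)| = |(1 9 4)(2 8)(3 7 6)| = 6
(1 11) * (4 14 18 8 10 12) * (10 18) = (1 11)(4 14 10 12)(8 18) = [0, 11, 2, 3, 14, 5, 6, 7, 18, 9, 12, 1, 4, 13, 10, 15, 16, 17, 8]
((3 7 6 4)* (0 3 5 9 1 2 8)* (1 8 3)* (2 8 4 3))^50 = ((0 1 8)(3 7 6)(4 5 9))^50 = (0 8 1)(3 6 7)(4 9 5)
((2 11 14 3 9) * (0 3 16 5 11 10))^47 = ((0 3 9 2 10)(5 11 14 16))^47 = (0 9 10 3 2)(5 16 14 11)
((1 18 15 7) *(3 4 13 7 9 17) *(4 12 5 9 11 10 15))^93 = ((1 18 4 13 7)(3 12 5 9 17)(10 15 11))^93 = (1 13 18 7 4)(3 9 12 17 5)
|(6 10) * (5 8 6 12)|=|(5 8 6 10 12)|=5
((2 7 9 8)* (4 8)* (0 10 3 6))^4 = ((0 10 3 6)(2 7 9 4 8))^4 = (10)(2 8 4 9 7)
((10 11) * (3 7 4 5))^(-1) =(3 5 4 7)(10 11)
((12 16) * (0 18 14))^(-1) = (0 14 18)(12 16)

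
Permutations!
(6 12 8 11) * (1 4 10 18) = (1 4 10 18)(6 12 8 11) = [0, 4, 2, 3, 10, 5, 12, 7, 11, 9, 18, 6, 8, 13, 14, 15, 16, 17, 1]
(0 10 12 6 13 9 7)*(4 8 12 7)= (0 10 7)(4 8 12 6 13 9)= [10, 1, 2, 3, 8, 5, 13, 0, 12, 4, 7, 11, 6, 9]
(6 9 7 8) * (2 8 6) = (2 8)(6 9 7) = [0, 1, 8, 3, 4, 5, 9, 6, 2, 7]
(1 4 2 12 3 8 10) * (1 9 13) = (1 4 2 12 3 8 10 9 13) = [0, 4, 12, 8, 2, 5, 6, 7, 10, 13, 9, 11, 3, 1]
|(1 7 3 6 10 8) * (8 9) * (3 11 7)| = 6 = |(1 3 6 10 9 8)(7 11)|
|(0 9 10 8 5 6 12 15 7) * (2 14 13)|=|(0 9 10 8 5 6 12 15 7)(2 14 13)|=9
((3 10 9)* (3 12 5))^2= (3 9 5 10 12)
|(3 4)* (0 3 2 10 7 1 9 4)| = 6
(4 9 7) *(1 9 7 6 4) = [0, 9, 2, 3, 7, 5, 4, 1, 8, 6] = (1 9 6 4 7)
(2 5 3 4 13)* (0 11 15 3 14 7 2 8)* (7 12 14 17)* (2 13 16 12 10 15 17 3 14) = (0 11 17 7 13 8)(2 5 3 4 16 12)(10 15 14) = [11, 1, 5, 4, 16, 3, 6, 13, 0, 9, 15, 17, 2, 8, 10, 14, 12, 7]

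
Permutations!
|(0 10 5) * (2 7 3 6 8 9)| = 6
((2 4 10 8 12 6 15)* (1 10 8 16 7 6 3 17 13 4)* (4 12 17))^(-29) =(1 2 15 6 7 16 10)(3 4 8 17 13 12)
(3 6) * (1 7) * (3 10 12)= [0, 7, 2, 6, 4, 5, 10, 1, 8, 9, 12, 11, 3]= (1 7)(3 6 10 12)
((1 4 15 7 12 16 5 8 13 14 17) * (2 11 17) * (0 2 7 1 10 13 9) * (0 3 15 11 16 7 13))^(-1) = ((0 2 16 5 8 9 3 15 1 4 11 17 10)(7 12)(13 14))^(-1) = (0 10 17 11 4 1 15 3 9 8 5 16 2)(7 12)(13 14)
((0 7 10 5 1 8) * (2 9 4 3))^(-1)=((0 7 10 5 1 8)(2 9 4 3))^(-1)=(0 8 1 5 10 7)(2 3 4 9)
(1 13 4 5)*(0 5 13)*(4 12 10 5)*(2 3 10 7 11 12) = (0 4 13 2 3 10 5 1)(7 11 12) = [4, 0, 3, 10, 13, 1, 6, 11, 8, 9, 5, 12, 7, 2]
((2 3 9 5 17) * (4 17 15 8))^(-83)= ((2 3 9 5 15 8 4 17))^(-83)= (2 8 9 17 15 3 4 5)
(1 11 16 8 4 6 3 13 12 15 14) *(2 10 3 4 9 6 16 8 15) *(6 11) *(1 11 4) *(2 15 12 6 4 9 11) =(1 4 16 12 15 14 2 10 3 13 6)(8 11) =[0, 4, 10, 13, 16, 5, 1, 7, 11, 9, 3, 8, 15, 6, 2, 14, 12]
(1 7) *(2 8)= [0, 7, 8, 3, 4, 5, 6, 1, 2]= (1 7)(2 8)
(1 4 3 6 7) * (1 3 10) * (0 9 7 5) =[9, 4, 2, 6, 10, 0, 5, 3, 8, 7, 1] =(0 9 7 3 6 5)(1 4 10)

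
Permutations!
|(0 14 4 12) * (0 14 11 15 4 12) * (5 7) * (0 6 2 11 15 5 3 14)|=11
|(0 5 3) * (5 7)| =4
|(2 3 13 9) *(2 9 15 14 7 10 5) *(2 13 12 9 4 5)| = |(2 3 12 9 4 5 13 15 14 7 10)| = 11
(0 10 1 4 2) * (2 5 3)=[10, 4, 0, 2, 5, 3, 6, 7, 8, 9, 1]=(0 10 1 4 5 3 2)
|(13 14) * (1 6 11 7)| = |(1 6 11 7)(13 14)| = 4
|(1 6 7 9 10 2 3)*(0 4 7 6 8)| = |(0 4 7 9 10 2 3 1 8)| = 9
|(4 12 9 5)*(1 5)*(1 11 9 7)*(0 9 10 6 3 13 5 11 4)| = |(0 9 4 12 7 1 11 10 6 3 13 5)| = 12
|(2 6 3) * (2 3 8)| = 3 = |(2 6 8)|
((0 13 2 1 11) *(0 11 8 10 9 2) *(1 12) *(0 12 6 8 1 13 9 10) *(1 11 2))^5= (0 6 11 9 8 2 1)(12 13)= ((0 9 1 11 2 6 8)(12 13))^5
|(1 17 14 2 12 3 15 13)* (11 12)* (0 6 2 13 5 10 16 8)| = 44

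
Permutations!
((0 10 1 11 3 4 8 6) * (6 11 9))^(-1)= (0 6 9 1 10)(3 11 8 4)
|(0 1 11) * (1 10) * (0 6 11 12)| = 4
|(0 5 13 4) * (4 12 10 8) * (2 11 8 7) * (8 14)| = |(0 5 13 12 10 7 2 11 14 8 4)| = 11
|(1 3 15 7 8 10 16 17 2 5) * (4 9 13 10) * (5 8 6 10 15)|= 33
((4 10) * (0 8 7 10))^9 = ((0 8 7 10 4))^9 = (0 4 10 7 8)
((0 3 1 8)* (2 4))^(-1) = ((0 3 1 8)(2 4))^(-1) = (0 8 1 3)(2 4)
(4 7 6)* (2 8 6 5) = (2 8 6 4 7 5) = [0, 1, 8, 3, 7, 2, 4, 5, 6]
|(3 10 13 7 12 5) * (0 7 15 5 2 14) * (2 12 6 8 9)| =35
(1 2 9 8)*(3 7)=[0, 2, 9, 7, 4, 5, 6, 3, 1, 8]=(1 2 9 8)(3 7)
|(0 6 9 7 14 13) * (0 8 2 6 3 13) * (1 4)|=18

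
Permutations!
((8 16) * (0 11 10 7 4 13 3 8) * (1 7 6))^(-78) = (0 16 8 3 13 4 7 1 6 10 11)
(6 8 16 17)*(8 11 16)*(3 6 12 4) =(3 6 11 16 17 12 4) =[0, 1, 2, 6, 3, 5, 11, 7, 8, 9, 10, 16, 4, 13, 14, 15, 17, 12]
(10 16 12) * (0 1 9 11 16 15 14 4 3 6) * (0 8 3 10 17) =(0 1 9 11 16 12 17)(3 6 8)(4 10 15 14) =[1, 9, 2, 6, 10, 5, 8, 7, 3, 11, 15, 16, 17, 13, 4, 14, 12, 0]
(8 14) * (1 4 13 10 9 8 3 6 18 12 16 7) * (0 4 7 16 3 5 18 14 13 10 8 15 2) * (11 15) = [4, 7, 0, 6, 10, 18, 14, 1, 13, 11, 9, 15, 3, 8, 5, 2, 16, 17, 12] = (0 4 10 9 11 15 2)(1 7)(3 6 14 5 18 12)(8 13)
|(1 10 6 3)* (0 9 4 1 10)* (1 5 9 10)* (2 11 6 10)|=6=|(0 2 11 6 3 1)(4 5 9)|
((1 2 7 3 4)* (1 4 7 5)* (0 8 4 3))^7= ((0 8 4 3 7)(1 2 5))^7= (0 4 7 8 3)(1 2 5)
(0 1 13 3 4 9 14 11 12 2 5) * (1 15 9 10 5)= [15, 13, 1, 4, 10, 0, 6, 7, 8, 14, 5, 12, 2, 3, 11, 9]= (0 15 9 14 11 12 2 1 13 3 4 10 5)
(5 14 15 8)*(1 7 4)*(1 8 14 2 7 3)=(1 3)(2 7 4 8 5)(14 15)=[0, 3, 7, 1, 8, 2, 6, 4, 5, 9, 10, 11, 12, 13, 15, 14]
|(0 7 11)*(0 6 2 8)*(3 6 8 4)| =4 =|(0 7 11 8)(2 4 3 6)|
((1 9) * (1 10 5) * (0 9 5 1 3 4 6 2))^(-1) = ((0 9 10 1 5 3 4 6 2))^(-1) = (0 2 6 4 3 5 1 10 9)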